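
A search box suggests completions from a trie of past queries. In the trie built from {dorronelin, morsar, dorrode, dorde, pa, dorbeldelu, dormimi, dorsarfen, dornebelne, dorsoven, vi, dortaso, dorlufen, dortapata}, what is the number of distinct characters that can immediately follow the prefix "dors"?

2

The children of the "dors" node are the distinct next characters among strings starting with "dors".
Characters that immediately follow "dors" among the stored strings: {a, o}.
That node has 2 child edges.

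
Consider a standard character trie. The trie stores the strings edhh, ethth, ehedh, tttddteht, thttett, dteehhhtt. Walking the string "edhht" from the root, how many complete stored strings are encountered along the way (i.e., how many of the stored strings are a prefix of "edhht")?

Check each prefix of "edhht" against the stored set — each match is an end-marker on the path.
Prefixes of the query that are stored words: "edhh"
Count: 1

1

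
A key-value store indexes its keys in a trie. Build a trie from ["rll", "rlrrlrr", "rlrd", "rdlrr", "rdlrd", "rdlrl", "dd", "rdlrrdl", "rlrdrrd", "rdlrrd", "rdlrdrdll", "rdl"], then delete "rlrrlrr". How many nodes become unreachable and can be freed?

After clearing the end-marker at "rlrrlrr", prune upward until reaching a node still needed by another word.
The suffix "rlrr" (4 nodes) is used only by "rlrrlrr"; the node for "rlr" still has the child "d", so pruning stops there.
Nodes removed: 4

4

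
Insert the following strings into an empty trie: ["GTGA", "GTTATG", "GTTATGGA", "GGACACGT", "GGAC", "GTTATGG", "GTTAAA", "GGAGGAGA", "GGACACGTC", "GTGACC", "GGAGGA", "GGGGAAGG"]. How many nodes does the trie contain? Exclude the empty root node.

33

Insert word by word; a character creates a node only if that edge doesn't already exist:
  "GTGA" → 4 new (G, T, G, A)
  "GTTATG" → prefix "GT" already present; 4 new (T, A, T, G)
  "GTTATGGA" → prefix "GTTATG" already present; 2 new (G, A)
  "GGACACGT" → prefix "G" already present; 7 new (G, A, C, A, C, G, T)
  "GGAC" → prefix "GGAC" already present; 0 new (none)
  "GTTATGG" → prefix "GTTATGG" already present; 0 new (none)
  "GTTAAA" → prefix "GTTA" already present; 2 new (A, A)
  "GGAGGAGA" → prefix "GGA" already present; 5 new (G, G, A, G, A)
  "GGACACGTC" → prefix "GGACACGT" already present; 1 new (C)
  "GTGACC" → prefix "GTGA" already present; 2 new (C, C)
  "GGAGGA" → prefix "GGAGGA" already present; 0 new (none)
  "GGGGAAGG" → prefix "GG" already present; 6 new (G, G, A, A, G, G)
Total nodes = 4 + 4 + 2 + 7 + 0 + 0 + 2 + 5 + 1 + 2 + 0 + 6 = 33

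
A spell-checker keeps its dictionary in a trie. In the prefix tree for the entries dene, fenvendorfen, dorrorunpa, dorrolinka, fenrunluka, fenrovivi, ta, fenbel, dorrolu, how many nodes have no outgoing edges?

9

A leaf is a node with no children — equivalently, the end of a word that is not a proper prefix of any other stored word.
Those words: "dene", "dorrolinka", "dorrolu", "dorrorunpa", "fenbel", "fenrovivi", "fenrunluka", "fenvendorfen", "ta"
Leaf count: 9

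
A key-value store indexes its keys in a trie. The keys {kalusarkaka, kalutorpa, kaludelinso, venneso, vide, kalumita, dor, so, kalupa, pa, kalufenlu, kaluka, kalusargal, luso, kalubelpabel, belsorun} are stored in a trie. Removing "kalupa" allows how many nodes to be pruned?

2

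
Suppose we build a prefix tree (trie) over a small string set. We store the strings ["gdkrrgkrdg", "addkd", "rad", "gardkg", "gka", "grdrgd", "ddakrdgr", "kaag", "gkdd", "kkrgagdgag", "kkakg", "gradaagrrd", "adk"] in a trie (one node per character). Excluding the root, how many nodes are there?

65

Insert word by word; a character creates a node only if that edge doesn't already exist:
  "gdkrrgkrdg" → 10 new (g, d, k, r, r, g, k, r, d, g)
  "addkd" → 5 new (a, d, d, k, d)
  "rad" → 3 new (r, a, d)
  "gardkg" → prefix "g" already present; 5 new (a, r, d, k, g)
  "gka" → prefix "g" already present; 2 new (k, a)
  "grdrgd" → prefix "g" already present; 5 new (r, d, r, g, d)
  "ddakrdgr" → 8 new (d, d, a, k, r, d, g, r)
  "kaag" → 4 new (k, a, a, g)
  "gkdd" → prefix "gk" already present; 2 new (d, d)
  "kkrgagdgag" → prefix "k" already present; 9 new (k, r, g, a, g, d, g, a, g)
  "kkakg" → prefix "kk" already present; 3 new (a, k, g)
  "gradaagrrd" → prefix "gr" already present; 8 new (a, d, a, a, g, r, r, d)
  "adk" → prefix "ad" already present; 1 new (k)
Total nodes = 10 + 5 + 3 + 5 + 2 + 5 + 8 + 4 + 2 + 9 + 3 + 8 + 1 = 65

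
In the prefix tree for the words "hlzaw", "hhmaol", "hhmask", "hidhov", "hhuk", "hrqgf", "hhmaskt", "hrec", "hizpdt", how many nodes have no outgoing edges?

Leaves are exactly the stored words that no other stored word extends.
Those words: "hhmaol", "hhmaskt", "hhuk", "hidhov", "hizpdt", "hlzaw", "hrec", "hrqgf"
Leaf count: 8

8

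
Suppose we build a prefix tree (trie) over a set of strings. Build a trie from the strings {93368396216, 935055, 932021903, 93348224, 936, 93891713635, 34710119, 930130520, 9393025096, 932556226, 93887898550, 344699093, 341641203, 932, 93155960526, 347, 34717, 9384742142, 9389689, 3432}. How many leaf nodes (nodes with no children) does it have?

A leaf is a node with no children — equivalently, the end of a word that is not a proper prefix of any other stored word.
Those words: "341641203", "3432", "344699093", "34710119", "34717", "930130520", "93155960526", "932021903", "932556226", "93348224", "93368396216", "935055", "936", "9384742142", "93887898550", "93891713635", "9389689", "9393025096"
Leaf count: 18

18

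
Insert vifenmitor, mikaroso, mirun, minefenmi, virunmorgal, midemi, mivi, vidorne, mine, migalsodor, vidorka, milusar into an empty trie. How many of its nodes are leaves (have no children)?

11

Leaves are exactly the stored words that no other stored word extends.
Those words: "midemi", "migalsodor", "mikaroso", "milusar", "minefenmi", "mirun", "mivi", "vidorka", "vidorne", "vifenmitor", "virunmorgal"
Leaf count: 11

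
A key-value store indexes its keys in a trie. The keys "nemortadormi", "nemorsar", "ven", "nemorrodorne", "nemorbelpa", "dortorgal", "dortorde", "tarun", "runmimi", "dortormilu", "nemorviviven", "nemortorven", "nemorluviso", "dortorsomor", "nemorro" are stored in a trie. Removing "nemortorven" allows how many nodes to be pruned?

5

Walk "nemortorven" from the leaf back toward the root, removing each node that no remaining word uses.
The suffix "orven" (5 nodes) is used only by "nemortorven"; the node for "nemort" still has the child "a", so pruning stops there.
Nodes removed: 5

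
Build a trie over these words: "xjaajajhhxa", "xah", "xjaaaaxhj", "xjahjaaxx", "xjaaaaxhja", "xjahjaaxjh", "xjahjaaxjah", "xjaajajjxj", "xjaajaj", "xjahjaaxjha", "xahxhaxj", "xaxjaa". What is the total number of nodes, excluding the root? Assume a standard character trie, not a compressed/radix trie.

42

Count nodes per top-level branch (shared prefixes stored once):
  'x'-branch (xah, xahxhaxj, xaxjaa, xjaaaaxhj, xjaaaaxhja, xjaajaj, xjaajajhhxa, xjaajajjxj, xjahjaaxjah, xjahjaaxjh, xjahjaaxjha, xjahjaaxx): 42 nodes
Sum: 42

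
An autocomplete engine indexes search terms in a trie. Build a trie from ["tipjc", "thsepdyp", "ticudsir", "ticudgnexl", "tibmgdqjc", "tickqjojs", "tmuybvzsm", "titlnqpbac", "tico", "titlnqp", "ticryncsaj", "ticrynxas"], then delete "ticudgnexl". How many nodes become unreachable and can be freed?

A node on "ticudgnexl"'s path can go only if nothing else ends at it or branches off below it.
The suffix "gnexl" (5 nodes) is used only by "ticudgnexl"; the node for "ticud" still has the child "s", so pruning stops there.
Nodes removed: 5

5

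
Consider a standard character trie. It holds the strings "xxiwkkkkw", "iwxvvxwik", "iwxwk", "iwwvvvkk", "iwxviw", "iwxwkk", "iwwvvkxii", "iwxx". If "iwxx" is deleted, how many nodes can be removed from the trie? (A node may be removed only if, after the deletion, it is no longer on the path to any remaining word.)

Walk "iwxx" from the leaf back toward the root, removing each node that no remaining word uses.
The suffix "x" (1 node) is used only by "iwxx"; the node for "iwx" still has the child "v", so pruning stops there.
Nodes removed: 1

1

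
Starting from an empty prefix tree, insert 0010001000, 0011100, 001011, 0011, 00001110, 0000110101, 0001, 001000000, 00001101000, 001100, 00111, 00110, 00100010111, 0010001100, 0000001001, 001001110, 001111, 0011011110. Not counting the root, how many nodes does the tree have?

Count nodes per top-level branch (shared prefixes stored once):
  '0'-branch (0000001001, 00001101000, 0000110101, 00001110, 0001, 001000000, 0010001000, 00100010111, 0010001100, 001001110, 001011, 0011, 00110, 001100, 0011011110, 00111, 0011100, 001111): 56 nodes
Sum: 56

56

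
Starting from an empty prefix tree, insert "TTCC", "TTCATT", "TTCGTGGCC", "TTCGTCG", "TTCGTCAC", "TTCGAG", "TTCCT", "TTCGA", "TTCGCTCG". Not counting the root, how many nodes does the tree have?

For each word, the new-node count is its length minus the longest prefix already in the trie:
  "TTCC" → 4 new (T, T, C, C)
  "TTCATT" → prefix "TTC" already present; 3 new (A, T, T)
  "TTCGTGGCC" → prefix "TTC" already present; 6 new (G, T, G, G, C, C)
  "TTCGTCG" → prefix "TTCGT" already present; 2 new (C, G)
  "TTCGTCAC" → prefix "TTCGTC" already present; 2 new (A, C)
  "TTCGAG" → prefix "TTCG" already present; 2 new (A, G)
  "TTCCT" → prefix "TTCC" already present; 1 new (T)
  "TTCGA" → prefix "TTCGA" already present; 0 new (none)
  "TTCGCTCG" → prefix "TTCG" already present; 4 new (C, T, C, G)
Total nodes = 4 + 3 + 6 + 2 + 2 + 2 + 1 + 0 + 4 = 24

24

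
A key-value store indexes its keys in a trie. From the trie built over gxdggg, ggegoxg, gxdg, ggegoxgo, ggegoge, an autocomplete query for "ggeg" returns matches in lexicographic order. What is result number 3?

ggegoxgo

DFS of the "ggeg" subtree visits, in order: "ggegoge", "ggegoxg", "ggegoxgo"
The 3rd is ggegoxgo.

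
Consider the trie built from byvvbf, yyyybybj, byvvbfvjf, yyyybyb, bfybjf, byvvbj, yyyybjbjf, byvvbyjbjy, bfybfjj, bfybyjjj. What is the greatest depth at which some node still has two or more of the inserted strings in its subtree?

7

Equivalently: take the maximum, over all pairs, of their longest common prefix length.
e.g. "yyyybyb" and "yyyybybj" share the prefix "yyyybyb" of length 7; no pair shares a longer one.
Longest shared-prefix length: 7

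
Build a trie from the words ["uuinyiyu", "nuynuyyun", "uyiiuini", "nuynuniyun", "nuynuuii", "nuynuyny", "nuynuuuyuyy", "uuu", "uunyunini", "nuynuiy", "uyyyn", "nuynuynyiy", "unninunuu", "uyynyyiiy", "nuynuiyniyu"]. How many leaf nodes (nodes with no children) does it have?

13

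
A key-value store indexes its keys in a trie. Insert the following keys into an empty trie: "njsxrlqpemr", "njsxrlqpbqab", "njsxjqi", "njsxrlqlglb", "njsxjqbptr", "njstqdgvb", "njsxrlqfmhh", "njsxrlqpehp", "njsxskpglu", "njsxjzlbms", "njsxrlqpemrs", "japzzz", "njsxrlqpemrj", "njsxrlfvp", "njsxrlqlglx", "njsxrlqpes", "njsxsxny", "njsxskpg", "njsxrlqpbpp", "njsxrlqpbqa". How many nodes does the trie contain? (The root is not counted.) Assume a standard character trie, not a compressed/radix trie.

67

Trace insertions, counting only characters that open a new branch:
  "njsxrlqpemr" → 11 new (n, j, s, x, r, l, q, p, e, m, r)
  "njsxrlqpbqab" → prefix "njsxrlqp" already present; 4 new (b, q, a, b)
  "njsxjqi" → prefix "njsx" already present; 3 new (j, q, i)
  "njsxrlqlglb" → prefix "njsxrlq" already present; 4 new (l, g, l, b)
  "njsxjqbptr" → prefix "njsxjq" already present; 4 new (b, p, t, r)
  "njstqdgvb" → prefix "njs" already present; 6 new (t, q, d, g, v, b)
  "njsxrlqfmhh" → prefix "njsxrlq" already present; 4 new (f, m, h, h)
  "njsxrlqpehp" → prefix "njsxrlqpe" already present; 2 new (h, p)
  "njsxskpglu" → prefix "njsx" already present; 6 new (s, k, p, g, l, u)
  "njsxjzlbms" → prefix "njsxj" already present; 5 new (z, l, b, m, s)
  "njsxrlqpemrs" → prefix "njsxrlqpemr" already present; 1 new (s)
  "japzzz" → 6 new (j, a, p, z, z, z)
  "njsxrlqpemrj" → prefix "njsxrlqpemr" already present; 1 new (j)
  "njsxrlfvp" → prefix "njsxrl" already present; 3 new (f, v, p)
  "njsxrlqlglx" → prefix "njsxrlqlgl" already present; 1 new (x)
  "njsxrlqpes" → prefix "njsxrlqpe" already present; 1 new (s)
  "njsxsxny" → prefix "njsxs" already present; 3 new (x, n, y)
  "njsxskpg" → prefix "njsxskpg" already present; 0 new (none)
  "njsxrlqpbpp" → prefix "njsxrlqpb" already present; 2 new (p, p)
  "njsxrlqpbqa" → prefix "njsxrlqpbqa" already present; 0 new (none)
Total nodes = 11 + 4 + 3 + 4 + 4 + 6 + 4 + 2 + 6 + 5 + 1 + 6 + 1 + 3 + 1 + 1 + 3 + 0 + 2 + 0 = 67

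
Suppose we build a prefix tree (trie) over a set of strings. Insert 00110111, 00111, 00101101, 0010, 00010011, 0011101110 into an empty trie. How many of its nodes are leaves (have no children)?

4

Leaves are exactly the stored words that no other stored word extends.
Those words: "00010011", "00101101", "00110111", "0011101110"
Leaf count: 4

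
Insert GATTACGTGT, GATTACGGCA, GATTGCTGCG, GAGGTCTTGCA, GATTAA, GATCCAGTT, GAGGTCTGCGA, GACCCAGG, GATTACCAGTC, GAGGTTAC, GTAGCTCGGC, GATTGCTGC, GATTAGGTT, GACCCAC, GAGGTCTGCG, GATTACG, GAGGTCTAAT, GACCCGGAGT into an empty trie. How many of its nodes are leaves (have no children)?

15

Leaves are exactly the stored words that no other stored word extends.
Those words: "GACCCAC", "GACCCAGG", "GACCCGGAGT", "GAGGTCTAAT", "GAGGTCTGCGA", "GAGGTCTTGCA", "GAGGTTAC", "GATCCAGTT", "GATTAA", "GATTACCAGTC", "GATTACGGCA", "GATTACGTGT", "GATTAGGTT", "GATTGCTGCG", "GTAGCTCGGC"
Leaf count: 15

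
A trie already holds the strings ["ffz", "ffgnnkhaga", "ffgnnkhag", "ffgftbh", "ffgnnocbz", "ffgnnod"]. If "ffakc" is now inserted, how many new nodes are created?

3

"ff" is already a path in the trie; the remaining "akc" must be added.
So 5 − 2 = 3 new nodes.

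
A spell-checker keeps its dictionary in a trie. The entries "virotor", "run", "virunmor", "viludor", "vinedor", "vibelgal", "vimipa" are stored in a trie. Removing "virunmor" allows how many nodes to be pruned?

5

A node on "virunmor"'s path can go only if nothing else ends at it or branches off below it.
The suffix "unmor" (5 nodes) is used only by "virunmor"; the node for "vir" still has the child "o", so pruning stops there.
Nodes removed: 5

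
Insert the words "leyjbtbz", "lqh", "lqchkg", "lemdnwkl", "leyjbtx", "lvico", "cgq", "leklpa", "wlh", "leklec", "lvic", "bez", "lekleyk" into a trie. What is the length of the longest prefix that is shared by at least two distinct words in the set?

6

Equivalently: take the maximum, over all pairs, of their longest common prefix length.
"leyjbtbz" and "leyjbtx" agree on "leyjbt" (6 characters) before diverging; nothing deeper is shared.
Longest shared-prefix length: 6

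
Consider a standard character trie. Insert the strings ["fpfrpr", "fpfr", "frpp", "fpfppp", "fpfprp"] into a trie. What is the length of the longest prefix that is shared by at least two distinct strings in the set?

The deepest shared node is where two words last agree before diverging.
e.g. "fpfppp" and "fpfprp" share the prefix "fpfp" of length 4; no pair shares a longer one.
Longest shared-prefix length: 4

4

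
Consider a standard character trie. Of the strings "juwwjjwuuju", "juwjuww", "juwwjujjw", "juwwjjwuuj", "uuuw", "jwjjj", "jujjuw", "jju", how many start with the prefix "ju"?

5

Filter for entries beginning with "ju":
Words under "ju": jujjuw, juwjuww, juwwjjwuuj, juwwjjwuuju, juwwjujjw
Count: 5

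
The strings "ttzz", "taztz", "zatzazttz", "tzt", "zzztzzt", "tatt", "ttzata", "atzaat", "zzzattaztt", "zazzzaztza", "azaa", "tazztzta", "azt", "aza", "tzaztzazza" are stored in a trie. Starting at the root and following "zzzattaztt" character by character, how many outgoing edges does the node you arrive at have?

The children of the "zzzattaztt" node are the distinct next characters among strings starting with "zzzattaztt".
No stored string extends past "zzzattaztt".
That node has 0 child edges.

0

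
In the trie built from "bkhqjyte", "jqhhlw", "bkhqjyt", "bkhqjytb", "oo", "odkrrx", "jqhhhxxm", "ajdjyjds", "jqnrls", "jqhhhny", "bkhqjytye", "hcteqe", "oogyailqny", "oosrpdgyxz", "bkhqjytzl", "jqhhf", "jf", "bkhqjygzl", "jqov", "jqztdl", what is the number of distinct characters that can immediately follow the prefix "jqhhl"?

1

Follow the path "jqhhl" to its node, then look at its outgoing edges.
Characters that immediately follow "jqhhl" among the stored strings: {w}.
That node has 1 child edge.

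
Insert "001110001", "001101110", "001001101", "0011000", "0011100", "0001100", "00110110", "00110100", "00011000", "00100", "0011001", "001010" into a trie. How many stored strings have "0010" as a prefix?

3

Walk to "0010"; the words in its subtree are exactly those with that prefix.
Matches: "00100", "001001101", "001010"
Count: 3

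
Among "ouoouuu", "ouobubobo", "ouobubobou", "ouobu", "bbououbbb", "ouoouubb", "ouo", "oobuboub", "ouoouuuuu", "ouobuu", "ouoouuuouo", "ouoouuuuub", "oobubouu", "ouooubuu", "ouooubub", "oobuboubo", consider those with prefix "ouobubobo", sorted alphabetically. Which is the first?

ouobubobo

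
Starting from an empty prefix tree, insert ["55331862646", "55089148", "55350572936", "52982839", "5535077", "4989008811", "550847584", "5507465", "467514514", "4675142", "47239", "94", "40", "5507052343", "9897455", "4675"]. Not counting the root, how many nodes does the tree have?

81

Trace insertions, counting only characters that open a new branch:
  "55331862646" → 11 new (5, 5, 3, 3, 1, 8, 6, 2, 6, 4, 6)
  "55089148" → prefix "55" already present; 6 new (0, 8, 9, 1, 4, 8)
  "55350572936" → prefix "553" already present; 8 new (5, 0, 5, 7, 2, 9, 3, 6)
  "52982839" → prefix "5" already present; 7 new (2, 9, 8, 2, 8, 3, 9)
  "5535077" → prefix "55350" already present; 2 new (7, 7)
  "4989008811" → 10 new (4, 9, 8, 9, 0, 0, 8, 8, 1, 1)
  "550847584" → prefix "5508" already present; 5 new (4, 7, 5, 8, 4)
  "5507465" → prefix "550" already present; 4 new (7, 4, 6, 5)
  "467514514" → prefix "4" already present; 8 new (6, 7, 5, 1, 4, 5, 1, 4)
  "4675142" → prefix "467514" already present; 1 new (2)
  "47239" → prefix "4" already present; 4 new (7, 2, 3, 9)
  "94" → 2 new (9, 4)
  "40" → prefix "4" already present; 1 new (0)
  "5507052343" → prefix "5507" already present; 6 new (0, 5, 2, 3, 4, 3)
  "9897455" → prefix "9" already present; 6 new (8, 9, 7, 4, 5, 5)
  "4675" → prefix "4675" already present; 0 new (none)
Total nodes = 11 + 6 + 8 + 7 + 2 + 10 + 5 + 4 + 8 + 1 + 4 + 2 + 1 + 6 + 6 + 0 = 81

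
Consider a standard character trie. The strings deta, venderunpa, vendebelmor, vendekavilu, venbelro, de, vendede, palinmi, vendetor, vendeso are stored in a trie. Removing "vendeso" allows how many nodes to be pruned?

2

After clearing the end-marker at "vendeso", prune upward until reaching a node still needed by another word.
The suffix "so" (2 nodes) is used only by "vendeso"; the node for "vende" still has the child "r", so pruning stops there.
Nodes removed: 2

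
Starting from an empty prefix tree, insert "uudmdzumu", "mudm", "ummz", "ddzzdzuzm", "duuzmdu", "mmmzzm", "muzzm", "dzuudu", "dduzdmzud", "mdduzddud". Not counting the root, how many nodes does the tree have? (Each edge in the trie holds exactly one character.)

For each word, the new-node count is its length minus the longest prefix already in the trie:
  "uudmdzumu" → 9 new (u, u, d, m, d, z, u, m, u)
  "mudm" → 4 new (m, u, d, m)
  "ummz" → prefix "u" already present; 3 new (m, m, z)
  "ddzzdzuzm" → 9 new (d, d, z, z, d, z, u, z, m)
  "duuzmdu" → prefix "d" already present; 6 new (u, u, z, m, d, u)
  "mmmzzm" → prefix "m" already present; 5 new (m, m, z, z, m)
  "muzzm" → prefix "mu" already present; 3 new (z, z, m)
  "dzuudu" → prefix "d" already present; 5 new (z, u, u, d, u)
  "dduzdmzud" → prefix "dd" already present; 7 new (u, z, d, m, z, u, d)
  "mdduzddud" → prefix "m" already present; 8 new (d, d, u, z, d, d, u, d)
Total nodes = 9 + 4 + 3 + 9 + 6 + 5 + 3 + 5 + 7 + 8 = 59

59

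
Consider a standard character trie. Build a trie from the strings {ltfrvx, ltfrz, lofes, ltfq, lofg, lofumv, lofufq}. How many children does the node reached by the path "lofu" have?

2

Follow the path "lofu" to its node, then look at its outgoing edges.
Distinct next characters after "lofu": f, m.
That node has 2 child edges.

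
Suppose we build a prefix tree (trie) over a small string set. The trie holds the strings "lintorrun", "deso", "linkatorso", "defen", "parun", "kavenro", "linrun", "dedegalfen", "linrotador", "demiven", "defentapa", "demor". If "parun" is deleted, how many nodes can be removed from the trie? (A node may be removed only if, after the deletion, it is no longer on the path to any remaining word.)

5

After clearing the end-marker at "parun", prune upward until reaching a node still needed by another word.
No other word shares any prefix with "parun", so all 5 of its nodes go.
Nodes removed: 5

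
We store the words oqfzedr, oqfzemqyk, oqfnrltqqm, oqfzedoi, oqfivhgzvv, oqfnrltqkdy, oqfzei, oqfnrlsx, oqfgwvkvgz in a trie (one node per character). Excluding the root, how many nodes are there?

40

Insert word by word; a character creates a node only if that edge doesn't already exist:
  "oqfzedr" → 7 new (o, q, f, z, e, d, r)
  "oqfzemqyk" → prefix "oqfze" already present; 4 new (m, q, y, k)
  "oqfnrltqqm" → prefix "oqf" already present; 7 new (n, r, l, t, q, q, m)
  "oqfzedoi" → prefix "oqfzed" already present; 2 new (o, i)
  "oqfivhgzvv" → prefix "oqf" already present; 7 new (i, v, h, g, z, v, v)
  "oqfnrltqkdy" → prefix "oqfnrltq" already present; 3 new (k, d, y)
  "oqfzei" → prefix "oqfze" already present; 1 new (i)
  "oqfnrlsx" → prefix "oqfnrl" already present; 2 new (s, x)
  "oqfgwvkvgz" → prefix "oqf" already present; 7 new (g, w, v, k, v, g, z)
Total nodes = 7 + 4 + 7 + 2 + 7 + 3 + 1 + 2 + 7 = 40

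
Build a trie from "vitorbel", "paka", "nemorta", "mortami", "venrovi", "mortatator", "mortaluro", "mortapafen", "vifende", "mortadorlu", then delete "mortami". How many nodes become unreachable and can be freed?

2

A node on "mortami"'s path can go only if nothing else ends at it or branches off below it.
The suffix "mi" (2 nodes) is used only by "mortami"; the node for "morta" still has the child "t", so pruning stops there.
Nodes removed: 2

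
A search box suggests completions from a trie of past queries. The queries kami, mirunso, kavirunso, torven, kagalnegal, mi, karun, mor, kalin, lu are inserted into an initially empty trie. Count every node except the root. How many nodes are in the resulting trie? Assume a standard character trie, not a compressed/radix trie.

42

For each word, the new-node count is its length minus the longest prefix already in the trie:
  "kami" → 4 new (k, a, m, i)
  "mirunso" → 7 new (m, i, r, u, n, s, o)
  "kavirunso" → prefix "ka" already present; 7 new (v, i, r, u, n, s, o)
  "torven" → 6 new (t, o, r, v, e, n)
  "kagalnegal" → prefix "ka" already present; 8 new (g, a, l, n, e, g, a, l)
  "mi" → prefix "mi" already present; 0 new (none)
  "karun" → prefix "ka" already present; 3 new (r, u, n)
  "mor" → prefix "m" already present; 2 new (o, r)
  "kalin" → prefix "ka" already present; 3 new (l, i, n)
  "lu" → 2 new (l, u)
Total nodes = 4 + 7 + 7 + 6 + 8 + 0 + 3 + 2 + 3 + 2 = 42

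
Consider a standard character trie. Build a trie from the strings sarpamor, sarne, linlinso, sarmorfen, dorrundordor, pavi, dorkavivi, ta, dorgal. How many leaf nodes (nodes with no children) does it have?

9

Leaves are exactly the stored words that no other stored word extends.
Those words: "dorgal", "dorkavivi", "dorrundordor", "linlinso", "pavi", "sarmorfen", "sarne", "sarpamor", "ta"
Leaf count: 9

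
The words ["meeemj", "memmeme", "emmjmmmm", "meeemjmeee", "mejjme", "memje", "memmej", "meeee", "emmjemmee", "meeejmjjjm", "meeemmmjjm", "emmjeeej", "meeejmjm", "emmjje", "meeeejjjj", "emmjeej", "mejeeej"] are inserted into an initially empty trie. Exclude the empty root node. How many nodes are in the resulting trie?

Insert word by word; a character creates a node only if that edge doesn't already exist:
  "meeemj" → 6 new (m, e, e, e, m, j)
  "memmeme" → prefix "me" already present; 5 new (m, m, e, m, e)
  "emmjmmmm" → 8 new (e, m, m, j, m, m, m, m)
  "meeemjmeee" → prefix "meeemj" already present; 4 new (m, e, e, e)
  "mejjme" → prefix "me" already present; 4 new (j, j, m, e)
  "memje" → prefix "mem" already present; 2 new (j, e)
  "memmej" → prefix "memme" already present; 1 new (j)
  "meeee" → prefix "meee" already present; 1 new (e)
  "emmjemmee" → prefix "emmj" already present; 5 new (e, m, m, e, e)
  "meeejmjjjm" → prefix "meee" already present; 6 new (j, m, j, j, j, m)
  "meeemmmjjm" → prefix "meeem" already present; 5 new (m, m, j, j, m)
  "emmjeeej" → prefix "emmje" already present; 3 new (e, e, j)
  "meeejmjm" → prefix "meeejmj" already present; 1 new (m)
  "emmjje" → prefix "emmj" already present; 2 new (j, e)
  "meeeejjjj" → prefix "meeee" already present; 4 new (j, j, j, j)
  "emmjeej" → prefix "emmjee" already present; 1 new (j)
  "mejeeej" → prefix "mej" already present; 4 new (e, e, e, j)
Total nodes = 6 + 5 + 8 + 4 + 4 + 2 + 1 + 1 + 5 + 6 + 5 + 3 + 1 + 2 + 4 + 1 + 4 = 62

62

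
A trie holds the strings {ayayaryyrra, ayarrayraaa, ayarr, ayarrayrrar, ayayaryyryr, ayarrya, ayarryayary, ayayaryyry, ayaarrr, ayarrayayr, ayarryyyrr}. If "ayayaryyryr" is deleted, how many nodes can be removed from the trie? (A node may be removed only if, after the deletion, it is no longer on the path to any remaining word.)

1

A node on "ayayaryyryr"'s path can go only if nothing else ends at it or branches off below it.
The suffix "r" (1 node) is used only by "ayayaryyryr"; "ayayaryyry" is itself a stored word, so pruning stops there.
Nodes removed: 1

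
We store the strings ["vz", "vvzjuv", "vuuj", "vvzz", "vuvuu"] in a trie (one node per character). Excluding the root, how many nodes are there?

Trie structure (* marks end of a word):
(root)
└─ v
   ├─ u
   │  ├─ u
   │  │  └─ j *
   │  └─ v
   │     └─ u
   │        └─ u *
   ├─ v
   │  └─ z
   │     ├─ j
   │     │  └─ u
   │     │     └─ v *
   │     └─ z *
   └─ z *
Counting every labelled node above: 14.

14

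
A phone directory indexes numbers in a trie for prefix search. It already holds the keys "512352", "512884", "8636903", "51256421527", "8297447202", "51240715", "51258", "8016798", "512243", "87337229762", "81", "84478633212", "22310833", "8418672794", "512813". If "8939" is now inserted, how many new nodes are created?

"8" is already a path in the trie; the remaining "939" must be added.
Each of the 3 remaining characters creates one node.

3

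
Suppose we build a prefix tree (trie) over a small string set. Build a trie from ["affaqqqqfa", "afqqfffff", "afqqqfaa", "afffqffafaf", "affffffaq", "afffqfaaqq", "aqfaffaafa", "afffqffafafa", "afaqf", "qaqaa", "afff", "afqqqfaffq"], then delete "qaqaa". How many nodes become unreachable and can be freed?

After clearing the end-marker at "qaqaa", prune upward until reaching a node still needed by another word.
No other word shares any prefix with "qaqaa", so all 5 of its nodes go.
Nodes removed: 5

5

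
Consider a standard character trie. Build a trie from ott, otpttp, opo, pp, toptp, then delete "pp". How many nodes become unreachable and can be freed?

2

After clearing the end-marker at "pp", prune upward until reaching a node still needed by another word.
No other word shares any prefix with "pp", so all 2 of its nodes go.
Nodes removed: 2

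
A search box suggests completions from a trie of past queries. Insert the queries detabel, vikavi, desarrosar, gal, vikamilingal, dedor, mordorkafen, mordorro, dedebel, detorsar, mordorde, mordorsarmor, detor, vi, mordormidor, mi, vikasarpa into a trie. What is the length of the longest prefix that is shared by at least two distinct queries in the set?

6

Equivalently: take the maximum, over all pairs, of their longest common prefix length.
"mordorde" and "mordorkafen" agree on "mordor" (6 characters) before diverging; nothing deeper is shared.
Longest shared-prefix length: 6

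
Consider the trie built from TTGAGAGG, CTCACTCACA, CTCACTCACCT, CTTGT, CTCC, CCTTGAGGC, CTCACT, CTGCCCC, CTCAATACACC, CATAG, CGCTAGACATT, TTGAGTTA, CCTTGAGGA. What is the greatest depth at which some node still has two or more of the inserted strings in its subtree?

9

The deepest shared node is where two words last agree before diverging.
"CTCACTCACA" and "CTCACTCACCT" agree on "CTCACTCAC" (9 characters) before diverging; nothing deeper is shared.
Longest shared-prefix length: 9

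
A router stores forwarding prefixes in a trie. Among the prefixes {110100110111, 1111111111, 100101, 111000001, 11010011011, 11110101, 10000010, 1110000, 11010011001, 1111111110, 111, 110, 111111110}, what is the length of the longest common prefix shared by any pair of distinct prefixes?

Equivalently: take the maximum, over all pairs, of their longest common prefix length.
e.g. "11010011011" and "110100110111" share the prefix "11010011011" of length 11; no pair shares a longer one.
Longest shared-prefix length: 11

11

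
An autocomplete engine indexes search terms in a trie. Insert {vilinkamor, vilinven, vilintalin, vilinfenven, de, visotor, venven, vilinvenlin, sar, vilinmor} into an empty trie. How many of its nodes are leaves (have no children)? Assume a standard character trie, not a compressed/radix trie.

Leaves are exactly the stored words that no other stored word extends.
Those words: "de", "sar", "venven", "vilinfenven", "vilinkamor", "vilinmor", "vilintalin", "vilinvenlin", "visotor"
Leaf count: 9

9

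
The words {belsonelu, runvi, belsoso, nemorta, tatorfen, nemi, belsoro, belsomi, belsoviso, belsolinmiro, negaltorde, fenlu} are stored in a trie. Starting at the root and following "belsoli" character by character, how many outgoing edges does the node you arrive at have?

1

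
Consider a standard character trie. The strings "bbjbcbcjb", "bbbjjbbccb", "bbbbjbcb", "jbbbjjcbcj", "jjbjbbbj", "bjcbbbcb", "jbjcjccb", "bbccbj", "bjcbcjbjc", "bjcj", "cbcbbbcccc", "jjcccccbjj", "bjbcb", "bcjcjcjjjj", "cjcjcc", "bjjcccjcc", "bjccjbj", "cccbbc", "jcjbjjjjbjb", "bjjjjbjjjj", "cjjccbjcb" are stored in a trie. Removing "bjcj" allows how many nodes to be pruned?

1

After clearing the end-marker at "bjcj", prune upward until reaching a node still needed by another word.
The suffix "j" (1 node) is used only by "bjcj"; the node for "bjc" still has the child "b", so pruning stops there.
Nodes removed: 1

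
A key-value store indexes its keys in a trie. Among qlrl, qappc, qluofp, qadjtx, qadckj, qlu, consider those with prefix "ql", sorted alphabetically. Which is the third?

Filter for "ql…" and sort: "qlrl", "qlu", "qluofp"
The 3rd is qluofp.

qluofp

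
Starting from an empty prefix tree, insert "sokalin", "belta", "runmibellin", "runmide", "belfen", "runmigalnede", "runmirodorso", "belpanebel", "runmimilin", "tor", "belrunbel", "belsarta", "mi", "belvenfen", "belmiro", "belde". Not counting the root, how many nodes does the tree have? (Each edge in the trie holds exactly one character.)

For each word, the new-node count is its length minus the longest prefix already in the trie:
  "sokalin" → 7 new (s, o, k, a, l, i, n)
  "belta" → 5 new (b, e, l, t, a)
  "runmibellin" → 11 new (r, u, n, m, i, b, e, l, l, i, n)
  "runmide" → prefix "runmi" already present; 2 new (d, e)
  "belfen" → prefix "bel" already present; 3 new (f, e, n)
  "runmigalnede" → prefix "runmi" already present; 7 new (g, a, l, n, e, d, e)
  "runmirodorso" → prefix "runmi" already present; 7 new (r, o, d, o, r, s, o)
  "belpanebel" → prefix "bel" already present; 7 new (p, a, n, e, b, e, l)
  "runmimilin" → prefix "runmi" already present; 5 new (m, i, l, i, n)
  "tor" → 3 new (t, o, r)
  "belrunbel" → prefix "bel" already present; 6 new (r, u, n, b, e, l)
  "belsarta" → prefix "bel" already present; 5 new (s, a, r, t, a)
  "mi" → 2 new (m, i)
  "belvenfen" → prefix "bel" already present; 6 new (v, e, n, f, e, n)
  "belmiro" → prefix "bel" already present; 4 new (m, i, r, o)
  "belde" → prefix "bel" already present; 2 new (d, e)
Total nodes = 7 + 5 + 11 + 2 + 3 + 7 + 7 + 7 + 5 + 3 + 6 + 5 + 2 + 6 + 4 + 2 = 82

82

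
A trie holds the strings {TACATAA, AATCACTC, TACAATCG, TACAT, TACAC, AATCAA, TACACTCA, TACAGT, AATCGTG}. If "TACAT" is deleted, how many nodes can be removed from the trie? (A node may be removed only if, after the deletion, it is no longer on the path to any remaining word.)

0

After clearing the end-marker at "TACAT", prune upward until reaching a node still needed by another word.
Every node on "TACAT" is still needed (e.g. by "TACATAA"), so nothing is freed.
Nodes removed: 0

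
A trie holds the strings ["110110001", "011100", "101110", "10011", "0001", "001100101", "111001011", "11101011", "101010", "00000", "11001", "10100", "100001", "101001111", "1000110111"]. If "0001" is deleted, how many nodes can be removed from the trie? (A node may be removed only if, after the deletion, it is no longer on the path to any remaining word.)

After clearing the end-marker at "0001", prune upward until reaching a node still needed by another word.
The suffix "1" (1 node) is used only by "0001"; the node for "000" still has the child "0", so pruning stops there.
Nodes removed: 1

1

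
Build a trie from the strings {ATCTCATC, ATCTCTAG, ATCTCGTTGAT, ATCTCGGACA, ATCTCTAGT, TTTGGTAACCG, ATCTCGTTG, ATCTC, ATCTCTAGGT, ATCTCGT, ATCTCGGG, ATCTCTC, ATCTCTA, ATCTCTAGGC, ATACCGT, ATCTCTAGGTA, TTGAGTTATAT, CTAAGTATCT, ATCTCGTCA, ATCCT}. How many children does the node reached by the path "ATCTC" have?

Follow the path "ATCTC" to its node, then look at its outgoing edges.
Distinct next characters after "ATCTC": A, G, T.
That node has 3 child edges.

3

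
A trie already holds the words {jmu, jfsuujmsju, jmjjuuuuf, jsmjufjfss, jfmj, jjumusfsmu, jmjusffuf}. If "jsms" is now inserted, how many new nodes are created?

"jsm" is already a path in the trie; the remaining "s" must be added.
New nodes needed: |"jsms"| − 3 = 4 − 3 = 1.

1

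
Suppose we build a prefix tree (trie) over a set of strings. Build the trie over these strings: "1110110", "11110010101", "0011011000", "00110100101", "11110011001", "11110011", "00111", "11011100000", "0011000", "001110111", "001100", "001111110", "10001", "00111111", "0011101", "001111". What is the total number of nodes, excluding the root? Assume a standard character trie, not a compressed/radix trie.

Count nodes per top-level branch (shared prefixes stored once):
  '0'-branch (001100, 0011000, 00110100101, 0011011000, 00111, 0011101, 001110111, 001111, 00111111, 001111110): 26 nodes
  '1'-branch (10001, 11011100000, 1110110, 11110010101, 11110011, 11110011001): 32 nodes
Sum: 58

58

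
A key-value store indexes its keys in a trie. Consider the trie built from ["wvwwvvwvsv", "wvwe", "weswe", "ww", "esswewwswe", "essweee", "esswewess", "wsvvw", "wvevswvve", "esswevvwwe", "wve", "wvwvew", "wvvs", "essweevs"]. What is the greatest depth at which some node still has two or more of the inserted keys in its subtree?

Look for the deepest trie node that still has at least two words in its subtree.
"essweee" and "essweevs" agree on "esswee" (6 characters) before diverging; nothing deeper is shared.
Longest shared-prefix length: 6

6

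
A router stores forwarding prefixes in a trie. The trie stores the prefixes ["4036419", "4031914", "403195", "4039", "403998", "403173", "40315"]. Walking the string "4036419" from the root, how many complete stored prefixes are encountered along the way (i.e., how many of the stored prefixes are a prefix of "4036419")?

1

Walk "4036419" from the root; an end-of-word marker is hit whenever a stored word is a prefix of "4036419".
Prefixes of the query that are stored words: "4036419"
Count: 1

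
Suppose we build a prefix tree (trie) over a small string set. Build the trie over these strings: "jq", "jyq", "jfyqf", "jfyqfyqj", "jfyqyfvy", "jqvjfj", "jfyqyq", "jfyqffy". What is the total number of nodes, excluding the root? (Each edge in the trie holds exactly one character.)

Count nodes per top-level branch (shared prefixes stored once):
  'j'-branch (jfyqf, jfyqffy, jfyqfyqj, jfyqyfvy, jfyqyq, jq, jqvjfj, jyq): 22 nodes
Sum: 22

22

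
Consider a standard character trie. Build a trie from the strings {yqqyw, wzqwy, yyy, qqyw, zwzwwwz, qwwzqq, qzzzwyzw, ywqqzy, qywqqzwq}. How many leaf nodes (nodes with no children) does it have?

9

A leaf is a node with no children — equivalently, the end of a word that is not a proper prefix of any other stored word.
Those words: "qqyw", "qwwzqq", "qywqqzwq", "qzzzwyzw", "wzqwy", "yqqyw", "ywqqzy", "yyy", "zwzwwwz"
Leaf count: 9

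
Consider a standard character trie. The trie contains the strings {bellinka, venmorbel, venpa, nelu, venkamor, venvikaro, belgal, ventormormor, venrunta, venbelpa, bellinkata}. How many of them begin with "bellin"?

Filter for entries beginning with "bellin":
Words under "bellin": bellinka, bellinkata
Count: 2

2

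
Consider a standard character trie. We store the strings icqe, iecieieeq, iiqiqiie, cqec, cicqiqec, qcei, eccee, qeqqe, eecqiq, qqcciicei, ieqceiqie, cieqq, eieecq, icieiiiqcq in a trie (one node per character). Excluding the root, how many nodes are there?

79

For each word, the new-node count is its length minus the longest prefix already in the trie:
  "icqe" → 4 new (i, c, q, e)
  "iecieieeq" → prefix "i" already present; 8 new (e, c, i, e, i, e, e, q)
  "iiqiqiie" → prefix "i" already present; 7 new (i, q, i, q, i, i, e)
  "cqec" → 4 new (c, q, e, c)
  "cicqiqec" → prefix "c" already present; 7 new (i, c, q, i, q, e, c)
  "qcei" → 4 new (q, c, e, i)
  "eccee" → 5 new (e, c, c, e, e)
  "qeqqe" → prefix "q" already present; 4 new (e, q, q, e)
  "eecqiq" → prefix "e" already present; 5 new (e, c, q, i, q)
  "qqcciicei" → prefix "q" already present; 8 new (q, c, c, i, i, c, e, i)
  "ieqceiqie" → prefix "ie" already present; 7 new (q, c, e, i, q, i, e)
  "cieqq" → prefix "ci" already present; 3 new (e, q, q)
  "eieecq" → prefix "e" already present; 5 new (i, e, e, c, q)
  "icieiiiqcq" → prefix "ic" already present; 8 new (i, e, i, i, i, q, c, q)
Total nodes = 4 + 8 + 7 + 4 + 7 + 4 + 5 + 4 + 5 + 8 + 7 + 3 + 5 + 8 = 79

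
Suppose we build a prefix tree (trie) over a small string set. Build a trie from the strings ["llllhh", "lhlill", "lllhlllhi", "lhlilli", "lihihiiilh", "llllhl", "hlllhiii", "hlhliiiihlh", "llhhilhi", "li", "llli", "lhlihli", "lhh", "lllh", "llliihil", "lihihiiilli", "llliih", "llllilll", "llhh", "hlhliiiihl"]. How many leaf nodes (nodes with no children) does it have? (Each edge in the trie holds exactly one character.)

13

A leaf is a node with no children — equivalently, the end of a word that is not a proper prefix of any other stored word.
Those words: "hlhliiiihlh", "hlllhiii", "lhh", "lhlihli", "lhlilli", "lihihiiilh", "lihihiiilli", "llhhilhi", "lllhlllhi", "llliihil", "llllhh", "llllhl", "llllilll"
Leaf count: 13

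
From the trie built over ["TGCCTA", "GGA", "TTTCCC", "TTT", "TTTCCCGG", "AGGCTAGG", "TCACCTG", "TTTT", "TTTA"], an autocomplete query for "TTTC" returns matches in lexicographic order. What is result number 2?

TTTCCCGG

DFS of the "TTTC" subtree visits, in order: "TTTCCC", "TTTCCCGG"
The 2nd is TTTCCCGG.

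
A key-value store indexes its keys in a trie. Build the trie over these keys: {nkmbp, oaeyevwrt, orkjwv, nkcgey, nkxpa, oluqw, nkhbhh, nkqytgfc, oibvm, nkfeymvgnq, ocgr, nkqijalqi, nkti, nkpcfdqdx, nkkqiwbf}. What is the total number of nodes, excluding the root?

Insert word by word; a character creates a node only if that edge doesn't already exist:
  "nkmbp" → 5 new (n, k, m, b, p)
  "oaeyevwrt" → 9 new (o, a, e, y, e, v, w, r, t)
  "orkjwv" → prefix "o" already present; 5 new (r, k, j, w, v)
  "nkcgey" → prefix "nk" already present; 4 new (c, g, e, y)
  "nkxpa" → prefix "nk" already present; 3 new (x, p, a)
  "oluqw" → prefix "o" already present; 4 new (l, u, q, w)
  "nkhbhh" → prefix "nk" already present; 4 new (h, b, h, h)
  "nkqytgfc" → prefix "nk" already present; 6 new (q, y, t, g, f, c)
  "oibvm" → prefix "o" already present; 4 new (i, b, v, m)
  "nkfeymvgnq" → prefix "nk" already present; 8 new (f, e, y, m, v, g, n, q)
  "ocgr" → prefix "o" already present; 3 new (c, g, r)
  "nkqijalqi" → prefix "nkq" already present; 6 new (i, j, a, l, q, i)
  "nkti" → prefix "nk" already present; 2 new (t, i)
  "nkpcfdqdx" → prefix "nk" already present; 7 new (p, c, f, d, q, d, x)
  "nkkqiwbf" → prefix "nk" already present; 6 new (k, q, i, w, b, f)
Total nodes = 5 + 9 + 5 + 4 + 3 + 4 + 4 + 6 + 4 + 8 + 3 + 6 + 2 + 7 + 6 = 76

76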